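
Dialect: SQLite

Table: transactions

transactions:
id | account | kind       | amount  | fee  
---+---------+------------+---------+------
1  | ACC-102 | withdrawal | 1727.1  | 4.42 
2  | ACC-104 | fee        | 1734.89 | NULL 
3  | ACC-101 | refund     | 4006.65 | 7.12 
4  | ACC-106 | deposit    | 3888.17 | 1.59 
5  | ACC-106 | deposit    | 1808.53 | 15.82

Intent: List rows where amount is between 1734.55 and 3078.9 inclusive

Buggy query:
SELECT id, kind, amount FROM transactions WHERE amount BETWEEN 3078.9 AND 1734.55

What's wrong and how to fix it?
Bug: The bounds are reversed; BETWEEN a AND b requires a <= b to match anything

Fix: Write BETWEEN 1734.55 AND 3078.9

Corrected query:
SELECT id, kind, amount FROM transactions WHERE amount BETWEEN 1734.55 AND 3078.9

Result:
id | kind    | amount 
---+---------+--------
2  | fee     | 1734.89
5  | deposit | 1808.53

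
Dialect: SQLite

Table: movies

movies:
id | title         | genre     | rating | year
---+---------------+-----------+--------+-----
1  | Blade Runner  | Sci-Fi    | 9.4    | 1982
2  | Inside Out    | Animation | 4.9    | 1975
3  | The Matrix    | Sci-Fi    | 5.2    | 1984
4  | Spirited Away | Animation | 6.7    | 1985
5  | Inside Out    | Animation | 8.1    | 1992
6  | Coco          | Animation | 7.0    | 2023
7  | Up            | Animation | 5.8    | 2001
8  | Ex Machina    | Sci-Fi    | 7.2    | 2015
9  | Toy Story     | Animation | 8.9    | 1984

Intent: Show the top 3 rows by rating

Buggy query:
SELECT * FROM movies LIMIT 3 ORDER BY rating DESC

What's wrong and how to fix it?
Bug: LIMIT must come after ORDER BY

Fix: Swap the clauses: ORDER BY first, then LIMIT

Corrected query:
SELECT * FROM movies ORDER BY rating DESC LIMIT 3

Result:
id | title        | genre     | rating | year
---+--------------+-----------+--------+-----
1  | Blade Runner | Sci-Fi    | 9.4    | 1982
9  | Toy Story    | Animation | 8.9    | 1984
5  | Inside Out   | Animation | 8.1    | 1992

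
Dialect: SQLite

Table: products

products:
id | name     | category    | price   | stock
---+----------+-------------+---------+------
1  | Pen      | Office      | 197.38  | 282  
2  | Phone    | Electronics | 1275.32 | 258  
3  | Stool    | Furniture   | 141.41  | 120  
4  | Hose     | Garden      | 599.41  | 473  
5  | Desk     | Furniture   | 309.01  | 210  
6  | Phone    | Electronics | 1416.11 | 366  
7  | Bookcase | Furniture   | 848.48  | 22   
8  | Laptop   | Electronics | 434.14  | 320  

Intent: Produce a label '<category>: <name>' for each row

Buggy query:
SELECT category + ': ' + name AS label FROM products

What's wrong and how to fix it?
Bug: '+' is numeric addition; on text columns SQLite converts them to 0 instead of concatenating

Fix: Replace + with || to concatenate text

Corrected query:
SELECT category || ': ' || name AS label FROM products

Result:
label              
-------------------
Office: Pen        
Electronics: Phone 
Furniture: Stool   
Garden: Hose       
Furniture: Desk    
Electronics: Phone 
Furniture: Bookcase
Electronics: Laptop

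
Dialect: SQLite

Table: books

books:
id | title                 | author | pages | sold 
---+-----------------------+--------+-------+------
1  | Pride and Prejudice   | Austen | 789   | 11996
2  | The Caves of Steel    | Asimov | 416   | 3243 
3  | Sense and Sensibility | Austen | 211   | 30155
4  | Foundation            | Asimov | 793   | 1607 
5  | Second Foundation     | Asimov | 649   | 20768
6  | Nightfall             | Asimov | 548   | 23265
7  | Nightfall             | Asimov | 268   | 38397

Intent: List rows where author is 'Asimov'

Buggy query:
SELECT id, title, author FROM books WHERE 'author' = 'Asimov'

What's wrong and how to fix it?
Bug: 'author' in single quotes is a string literal, not the column; the comparison is literal-vs-literal and never true

Fix: Remove the quotes around the column name (or use double quotes for an identifier)

Corrected query:
SELECT id, title, author FROM books WHERE author = 'Asimov'

Result:
id | title              | author
---+--------------------+-------
2  | The Caves of Steel | Asimov
4  | Foundation         | Asimov
5  | Second Foundation  | Asimov
6  | Nightfall          | Asimov
7  | Nightfall          | Asimov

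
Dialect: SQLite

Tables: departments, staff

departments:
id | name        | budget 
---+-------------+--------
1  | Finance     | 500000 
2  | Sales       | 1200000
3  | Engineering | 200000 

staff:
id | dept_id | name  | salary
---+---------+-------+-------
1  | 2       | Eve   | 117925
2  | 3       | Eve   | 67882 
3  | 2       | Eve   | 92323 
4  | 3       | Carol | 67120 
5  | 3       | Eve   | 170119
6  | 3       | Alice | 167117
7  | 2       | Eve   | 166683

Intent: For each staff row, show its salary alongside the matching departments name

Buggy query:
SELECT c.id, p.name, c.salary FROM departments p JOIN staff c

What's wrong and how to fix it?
Bug: Missing join condition: each staff row is matched to all departments rows instead of just its own

Fix: Add ON c.dept_id = p.id to the JOIN

Corrected query:
SELECT c.id, p.name, c.salary FROM departments p JOIN staff c ON c.dept_id = p.id

Result:
id | name        | salary
---+-------------+-------
1  | Sales       | 117925
2  | Engineering | 67882 
3  | Sales       | 92323 
4  | Engineering | 67120 
5  | Engineering | 170119
6  | Engineering | 167117
7  | Sales       | 166683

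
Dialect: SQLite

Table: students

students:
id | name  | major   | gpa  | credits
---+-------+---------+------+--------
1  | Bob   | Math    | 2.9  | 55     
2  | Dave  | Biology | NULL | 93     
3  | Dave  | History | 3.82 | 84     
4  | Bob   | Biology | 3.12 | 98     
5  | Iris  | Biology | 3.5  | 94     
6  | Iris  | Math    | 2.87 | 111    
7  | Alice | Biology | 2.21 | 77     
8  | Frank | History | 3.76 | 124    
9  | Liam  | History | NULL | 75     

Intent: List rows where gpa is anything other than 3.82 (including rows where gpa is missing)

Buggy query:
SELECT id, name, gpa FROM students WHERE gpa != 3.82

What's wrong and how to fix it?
Bug: 'gpa != 3.82' is unknown when gpa is NULL, so NULL rows are silently excluded

Fix: Add an explicit OR gpa IS NULL to include the missing-value rows

Corrected query:
SELECT id, name, gpa FROM students WHERE gpa != 3.82 OR gpa IS NULL

Result:
id | name  | gpa 
---+-------+-----
1  | Bob   | 2.9 
2  | Dave  | NULL
4  | Bob   | 3.12
5  | Iris  | 3.5 
6  | Iris  | 2.87
7  | Alice | 2.21
8  | Frank | 3.76
9  | Liam  | NULL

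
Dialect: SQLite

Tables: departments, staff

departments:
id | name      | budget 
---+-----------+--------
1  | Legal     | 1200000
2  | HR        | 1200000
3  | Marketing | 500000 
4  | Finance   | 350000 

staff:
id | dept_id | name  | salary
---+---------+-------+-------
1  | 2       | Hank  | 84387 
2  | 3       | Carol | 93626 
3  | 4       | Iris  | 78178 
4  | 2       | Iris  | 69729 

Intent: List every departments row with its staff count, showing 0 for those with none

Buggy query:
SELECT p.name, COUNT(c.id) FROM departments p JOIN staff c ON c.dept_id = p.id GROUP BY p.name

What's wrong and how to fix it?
Bug: An inner join excludes parents with zero children

Fix: Use LEFT JOIN so parents without children still appear (COUNT(c.id) gives 0)

Corrected query:
SELECT p.name, COUNT(c.id) FROM departments p LEFT JOIN staff c ON c.dept_id = p.id GROUP BY p.name

Result:
name      | COUNT(c.id)
----------+------------
Finance   | 1          
HR        | 2          
Legal     | 0          
Marketing | 1          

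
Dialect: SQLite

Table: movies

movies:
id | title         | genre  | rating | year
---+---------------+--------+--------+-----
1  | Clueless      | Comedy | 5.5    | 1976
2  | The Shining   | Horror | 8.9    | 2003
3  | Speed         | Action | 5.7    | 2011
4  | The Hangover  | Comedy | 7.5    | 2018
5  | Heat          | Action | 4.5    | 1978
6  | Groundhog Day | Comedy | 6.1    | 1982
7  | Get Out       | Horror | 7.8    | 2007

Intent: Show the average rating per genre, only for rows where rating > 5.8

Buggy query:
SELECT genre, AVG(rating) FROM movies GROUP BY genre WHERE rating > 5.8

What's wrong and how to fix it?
Bug: Row-level WHERE must come before GROUP BY in the clause order

Fix: Place WHERE between FROM and GROUP BY

Corrected query:
SELECT genre, AVG(rating) FROM movies WHERE rating > 5.8 GROUP BY genre

Result:
genre  | AVG(rating)
-------+------------
Comedy | 6.8        
Horror | 8.35       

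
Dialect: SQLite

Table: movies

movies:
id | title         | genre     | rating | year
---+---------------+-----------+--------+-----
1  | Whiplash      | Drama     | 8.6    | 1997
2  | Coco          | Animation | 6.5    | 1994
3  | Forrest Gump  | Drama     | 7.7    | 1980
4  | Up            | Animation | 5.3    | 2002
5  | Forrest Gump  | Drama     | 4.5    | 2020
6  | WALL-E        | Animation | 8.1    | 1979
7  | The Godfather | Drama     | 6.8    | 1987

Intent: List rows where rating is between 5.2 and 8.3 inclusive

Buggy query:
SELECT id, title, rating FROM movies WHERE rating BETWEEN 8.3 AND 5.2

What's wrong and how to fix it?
Bug: The bounds are reversed; BETWEEN a AND b requires a <= b to match anything

Fix: Write BETWEEN 5.2 AND 8.3

Corrected query:
SELECT id, title, rating FROM movies WHERE rating BETWEEN 5.2 AND 8.3

Result:
id | title         | rating
---+---------------+-------
2  | Coco          | 6.5   
3  | Forrest Gump  | 7.7   
4  | Up            | 5.3   
6  | WALL-E        | 8.1   
7  | The Godfather | 6.8   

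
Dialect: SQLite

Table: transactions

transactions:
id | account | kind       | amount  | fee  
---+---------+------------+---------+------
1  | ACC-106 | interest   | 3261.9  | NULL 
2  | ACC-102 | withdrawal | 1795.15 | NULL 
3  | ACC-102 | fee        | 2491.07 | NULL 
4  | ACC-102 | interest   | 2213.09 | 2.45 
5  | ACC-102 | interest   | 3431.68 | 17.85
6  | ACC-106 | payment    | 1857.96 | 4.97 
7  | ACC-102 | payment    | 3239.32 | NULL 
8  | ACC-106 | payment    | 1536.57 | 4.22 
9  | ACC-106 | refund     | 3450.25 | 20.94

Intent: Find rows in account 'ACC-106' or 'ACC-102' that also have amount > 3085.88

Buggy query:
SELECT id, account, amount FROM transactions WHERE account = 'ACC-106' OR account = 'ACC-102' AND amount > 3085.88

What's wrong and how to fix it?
Bug: AND binds tighter than OR, so this parses as account = 'ACC-106' OR (account = 'ACC-102' AND amount > 3085.88)

Fix: Group the OR with parentheses (or use IN), then AND the threshold

Corrected query:
SELECT id, account, amount FROM transactions WHERE (account = 'ACC-106' OR account = 'ACC-102') AND amount > 3085.88

Result:
id | account | amount 
---+---------+--------
1  | ACC-106 | 3261.9 
5  | ACC-102 | 3431.68
7  | ACC-102 | 3239.32
9  | ACC-106 | 3450.25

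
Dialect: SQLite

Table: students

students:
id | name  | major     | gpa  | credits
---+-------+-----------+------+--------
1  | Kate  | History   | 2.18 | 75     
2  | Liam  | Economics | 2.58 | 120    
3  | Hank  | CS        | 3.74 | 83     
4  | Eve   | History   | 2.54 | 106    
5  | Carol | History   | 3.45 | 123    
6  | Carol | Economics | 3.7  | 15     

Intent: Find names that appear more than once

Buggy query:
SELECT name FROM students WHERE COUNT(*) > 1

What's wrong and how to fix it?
Bug: COUNT(*) is an aggregate and cannot be used in WHERE

Fix: GROUP BY name, then filter groups with HAVING COUNT(*) > 1

Corrected query:
SELECT name FROM students GROUP BY name HAVING COUNT(*) > 1

Result:
name 
-----
Carol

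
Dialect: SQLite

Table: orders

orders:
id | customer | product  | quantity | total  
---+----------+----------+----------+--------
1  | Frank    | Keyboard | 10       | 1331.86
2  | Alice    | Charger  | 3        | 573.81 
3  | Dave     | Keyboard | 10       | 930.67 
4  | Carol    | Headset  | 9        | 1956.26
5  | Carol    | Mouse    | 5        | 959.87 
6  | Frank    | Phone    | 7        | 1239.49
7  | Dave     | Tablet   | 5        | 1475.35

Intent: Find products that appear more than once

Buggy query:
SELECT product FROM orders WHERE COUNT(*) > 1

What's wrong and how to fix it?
Bug: COUNT(*) is an aggregate and cannot be used in WHERE

Fix: Group first, then use HAVING for the count condition

Corrected query:
SELECT product FROM orders GROUP BY product HAVING COUNT(*) > 1

Result:
product 
--------
Keyboard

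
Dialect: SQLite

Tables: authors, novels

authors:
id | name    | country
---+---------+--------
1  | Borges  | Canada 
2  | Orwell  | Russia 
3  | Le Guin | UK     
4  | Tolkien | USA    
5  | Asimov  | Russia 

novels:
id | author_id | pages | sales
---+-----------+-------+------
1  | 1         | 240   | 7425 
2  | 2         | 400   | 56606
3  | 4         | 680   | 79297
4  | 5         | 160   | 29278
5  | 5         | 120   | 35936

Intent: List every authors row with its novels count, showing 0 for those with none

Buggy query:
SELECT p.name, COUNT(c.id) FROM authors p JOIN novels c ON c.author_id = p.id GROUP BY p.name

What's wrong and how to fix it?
Bug: An inner join excludes parents with zero children

Fix: Use LEFT JOIN so parents without children still appear (COUNT(c.id) gives 0)

Corrected query:
SELECT p.name, COUNT(c.id) FROM authors p LEFT JOIN novels c ON c.author_id = p.id GROUP BY p.name

Result:
name    | COUNT(c.id)
--------+------------
Asimov  | 2          
Borges  | 1          
Le Guin | 0          
Orwell  | 1          
Tolkien | 1          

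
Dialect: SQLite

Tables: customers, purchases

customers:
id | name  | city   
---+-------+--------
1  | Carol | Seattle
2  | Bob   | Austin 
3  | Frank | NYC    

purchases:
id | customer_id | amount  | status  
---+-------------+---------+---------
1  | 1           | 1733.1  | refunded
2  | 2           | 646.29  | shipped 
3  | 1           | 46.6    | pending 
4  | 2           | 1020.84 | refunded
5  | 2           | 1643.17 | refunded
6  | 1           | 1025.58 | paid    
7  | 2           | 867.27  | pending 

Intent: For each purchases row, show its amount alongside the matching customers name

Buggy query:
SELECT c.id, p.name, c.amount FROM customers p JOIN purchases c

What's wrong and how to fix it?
Bug: JOIN with no ON clause produces a cartesian product; every purchases row pairs with every customers row

Fix: Specify the join condition linking the foreign key to the parent id

Corrected query:
SELECT c.id, p.name, c.amount FROM customers p JOIN purchases c ON c.customer_id = p.id

Result:
id | name  | amount 
---+-------+--------
1  | Carol | 1733.1 
2  | Bob   | 646.29 
3  | Carol | 46.6   
4  | Bob   | 1020.84
5  | Bob   | 1643.17
6  | Carol | 1025.58
7  | Bob   | 867.27 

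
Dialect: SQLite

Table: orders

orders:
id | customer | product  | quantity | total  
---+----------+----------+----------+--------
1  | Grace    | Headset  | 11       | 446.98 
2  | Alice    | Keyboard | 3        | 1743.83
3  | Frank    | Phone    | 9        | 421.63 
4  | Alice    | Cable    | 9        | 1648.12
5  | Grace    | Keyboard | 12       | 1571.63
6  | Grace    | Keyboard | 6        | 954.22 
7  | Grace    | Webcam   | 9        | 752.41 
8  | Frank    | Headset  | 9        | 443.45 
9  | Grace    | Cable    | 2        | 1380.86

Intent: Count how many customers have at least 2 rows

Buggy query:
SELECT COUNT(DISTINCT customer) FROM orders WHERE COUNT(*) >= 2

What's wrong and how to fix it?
Bug: COUNT(*) cannot appear in WHERE; the per-group count doesn't exist yet

Fix: Use a subquery that GROUPs and filters with HAVING, then count its rows

Corrected query:
SELECT COUNT(*) FROM (SELECT customer FROM orders GROUP BY customer HAVING COUNT(*) >= 2)

Result:
COUNT(*)
--------
3       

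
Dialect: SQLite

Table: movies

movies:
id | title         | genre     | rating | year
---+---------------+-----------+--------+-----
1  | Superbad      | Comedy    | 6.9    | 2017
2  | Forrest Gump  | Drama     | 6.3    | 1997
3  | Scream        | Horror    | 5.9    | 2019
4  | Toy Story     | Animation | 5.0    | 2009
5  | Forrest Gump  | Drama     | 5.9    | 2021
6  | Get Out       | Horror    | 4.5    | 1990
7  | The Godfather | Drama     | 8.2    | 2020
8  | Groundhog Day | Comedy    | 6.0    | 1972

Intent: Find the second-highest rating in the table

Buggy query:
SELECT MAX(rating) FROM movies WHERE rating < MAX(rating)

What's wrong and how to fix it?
Bug: MAX(rating) on the right of the comparison is an aggregate-in-WHERE error

Fix: Compute the overall MAX in a subquery, then take MAX of rows below it

Corrected query:
SELECT MAX(rating) FROM movies WHERE rating < (SELECT MAX(rating) FROM movies)

Result:
MAX(rating)
-----------
6.9        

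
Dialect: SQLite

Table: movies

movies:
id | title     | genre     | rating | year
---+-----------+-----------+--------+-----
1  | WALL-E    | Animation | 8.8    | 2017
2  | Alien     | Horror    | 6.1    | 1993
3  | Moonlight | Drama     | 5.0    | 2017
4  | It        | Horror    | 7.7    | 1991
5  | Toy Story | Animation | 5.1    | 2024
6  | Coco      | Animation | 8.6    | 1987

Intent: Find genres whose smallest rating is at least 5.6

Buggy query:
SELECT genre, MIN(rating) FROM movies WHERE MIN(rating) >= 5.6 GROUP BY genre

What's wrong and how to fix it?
Bug: MIN() in WHERE is a misuse of aggregate

Fix: Use HAVING for the per-group MIN condition

Corrected query:
SELECT genre, MIN(rating) FROM movies GROUP BY genre HAVING MIN(rating) >= 5.6

Result:
genre  | MIN(rating)
-------+------------
Horror | 6.1        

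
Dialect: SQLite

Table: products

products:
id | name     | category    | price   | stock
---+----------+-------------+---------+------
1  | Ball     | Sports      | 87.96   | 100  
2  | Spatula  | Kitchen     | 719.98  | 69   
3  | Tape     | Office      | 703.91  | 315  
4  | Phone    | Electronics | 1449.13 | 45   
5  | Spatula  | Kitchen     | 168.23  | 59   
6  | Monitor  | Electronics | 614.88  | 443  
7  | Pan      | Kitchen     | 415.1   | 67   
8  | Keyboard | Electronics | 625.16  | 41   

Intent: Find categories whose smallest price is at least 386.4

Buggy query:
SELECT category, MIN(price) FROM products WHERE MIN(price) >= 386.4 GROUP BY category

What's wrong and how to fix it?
Bug: MIN() in WHERE is a misuse of aggregate

Fix: Replace WHERE with HAVING after the GROUP BY

Corrected query:
SELECT category, MIN(price) FROM products GROUP BY category HAVING MIN(price) >= 386.4

Result:
category    | MIN(price)
------------+-----------
Electronics | 614.88    
Office      | 703.91    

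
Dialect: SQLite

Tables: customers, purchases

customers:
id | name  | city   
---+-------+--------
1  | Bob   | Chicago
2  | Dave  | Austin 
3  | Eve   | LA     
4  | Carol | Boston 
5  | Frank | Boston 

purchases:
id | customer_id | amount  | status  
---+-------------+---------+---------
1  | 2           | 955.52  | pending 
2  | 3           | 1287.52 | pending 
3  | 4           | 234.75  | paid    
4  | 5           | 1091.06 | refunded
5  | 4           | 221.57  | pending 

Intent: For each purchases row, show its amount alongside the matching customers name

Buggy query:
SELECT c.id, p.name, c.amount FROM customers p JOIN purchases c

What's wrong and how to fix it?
Bug: JOIN with no ON clause produces a cartesian product; every purchases row pairs with every customers row

Fix: Add ON c.customer_id = p.id to the JOIN

Corrected query:
SELECT c.id, p.name, c.amount FROM customers p JOIN purchases c ON c.customer_id = p.id

Result:
id | name  | amount 
---+-------+--------
1  | Dave  | 955.52 
2  | Eve   | 1287.52
3  | Carol | 234.75 
4  | Frank | 1091.06
5  | Carol | 221.57 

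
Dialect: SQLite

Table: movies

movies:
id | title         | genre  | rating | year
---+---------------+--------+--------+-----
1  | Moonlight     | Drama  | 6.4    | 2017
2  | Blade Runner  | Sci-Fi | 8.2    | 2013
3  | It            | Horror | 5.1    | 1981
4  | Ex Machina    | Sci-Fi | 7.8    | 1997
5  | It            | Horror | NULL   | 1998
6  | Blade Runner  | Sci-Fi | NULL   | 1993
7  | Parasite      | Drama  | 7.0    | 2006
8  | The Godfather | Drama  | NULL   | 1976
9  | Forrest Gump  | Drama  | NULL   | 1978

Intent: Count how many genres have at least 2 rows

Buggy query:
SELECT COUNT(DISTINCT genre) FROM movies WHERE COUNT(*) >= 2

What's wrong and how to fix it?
Bug: COUNT(*) cannot appear in WHERE; the per-group count doesn't exist yet

Fix: Use a subquery that GROUPs and filters with HAVING, then count its rows

Corrected query:
SELECT COUNT(*) FROM (SELECT genre FROM movies GROUP BY genre HAVING COUNT(*) >= 2)

Result:
COUNT(*)
--------
3       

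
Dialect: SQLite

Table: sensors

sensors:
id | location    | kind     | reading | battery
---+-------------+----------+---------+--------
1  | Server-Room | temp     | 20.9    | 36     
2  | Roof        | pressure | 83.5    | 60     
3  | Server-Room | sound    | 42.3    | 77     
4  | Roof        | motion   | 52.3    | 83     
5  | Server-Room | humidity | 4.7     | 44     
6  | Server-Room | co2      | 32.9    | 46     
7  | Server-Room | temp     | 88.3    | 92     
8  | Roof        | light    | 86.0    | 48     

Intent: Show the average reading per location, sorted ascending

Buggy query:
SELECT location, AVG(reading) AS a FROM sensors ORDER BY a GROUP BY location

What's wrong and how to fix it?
Bug: ORDER BY appears before GROUP BY; SQL clause order requires GROUP BY first

Fix: Move ORDER BY to the end, after GROUP BY

Corrected query:
SELECT location, AVG(reading) AS a FROM sensors GROUP BY location ORDER BY a

Result:
location    | a        
------------+----------
Server-Room | 37.82    
Roof        | 73.933333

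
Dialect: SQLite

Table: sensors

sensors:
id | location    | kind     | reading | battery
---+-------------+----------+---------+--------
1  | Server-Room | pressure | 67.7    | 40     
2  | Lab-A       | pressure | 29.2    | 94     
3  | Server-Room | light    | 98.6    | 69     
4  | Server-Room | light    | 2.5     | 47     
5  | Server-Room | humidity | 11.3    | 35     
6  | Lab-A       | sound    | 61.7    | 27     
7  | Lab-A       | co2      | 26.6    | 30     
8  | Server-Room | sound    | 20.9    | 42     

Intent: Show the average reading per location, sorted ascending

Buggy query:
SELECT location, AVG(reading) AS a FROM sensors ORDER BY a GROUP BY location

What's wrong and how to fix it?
Bug: ORDER BY appears before GROUP BY; SQL clause order requires GROUP BY first

Fix: Reorder: SELECT … FROM … GROUP BY … ORDER BY …

Corrected query:
SELECT location, AVG(reading) AS a FROM sensors GROUP BY location ORDER BY a

Result:
location    | a        
------------+----------
Lab-A       | 39.166667
Server-Room | 40.2     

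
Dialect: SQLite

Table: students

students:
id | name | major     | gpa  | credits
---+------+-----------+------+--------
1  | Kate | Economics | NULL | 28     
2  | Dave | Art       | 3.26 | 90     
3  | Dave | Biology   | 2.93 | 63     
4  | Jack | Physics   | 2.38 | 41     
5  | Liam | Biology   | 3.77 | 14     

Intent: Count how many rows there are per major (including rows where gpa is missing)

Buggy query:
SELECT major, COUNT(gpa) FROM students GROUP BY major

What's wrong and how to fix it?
Bug: COUNT(column) counts non-NULL values only; rows with NULL gpa aren't counted

Fix: Use COUNT(*) to count all rows regardless of NULL

Corrected query:
SELECT major, COUNT(*) FROM students GROUP BY major

Result:
major     | COUNT(*)
----------+---------
Art       | 1       
Biology   | 2       
Economics | 1       
Physics   | 1       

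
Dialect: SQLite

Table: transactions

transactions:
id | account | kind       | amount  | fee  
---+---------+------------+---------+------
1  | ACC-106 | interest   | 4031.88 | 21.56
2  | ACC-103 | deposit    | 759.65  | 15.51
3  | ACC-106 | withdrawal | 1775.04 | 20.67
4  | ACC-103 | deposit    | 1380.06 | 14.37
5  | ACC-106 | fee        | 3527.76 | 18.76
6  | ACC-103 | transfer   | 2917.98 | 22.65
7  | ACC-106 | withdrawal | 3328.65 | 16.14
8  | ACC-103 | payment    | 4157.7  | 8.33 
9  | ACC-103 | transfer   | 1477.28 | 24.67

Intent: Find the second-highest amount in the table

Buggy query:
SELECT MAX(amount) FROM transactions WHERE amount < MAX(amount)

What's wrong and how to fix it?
Bug: The inner MAX is an aggregate inside WHERE, which is not allowed

Fix: Put the inner MAX in a scalar subquery

Corrected query:
SELECT MAX(amount) FROM transactions WHERE amount < (SELECT MAX(amount) FROM transactions)

Result:
MAX(amount)
-----------
4031.88    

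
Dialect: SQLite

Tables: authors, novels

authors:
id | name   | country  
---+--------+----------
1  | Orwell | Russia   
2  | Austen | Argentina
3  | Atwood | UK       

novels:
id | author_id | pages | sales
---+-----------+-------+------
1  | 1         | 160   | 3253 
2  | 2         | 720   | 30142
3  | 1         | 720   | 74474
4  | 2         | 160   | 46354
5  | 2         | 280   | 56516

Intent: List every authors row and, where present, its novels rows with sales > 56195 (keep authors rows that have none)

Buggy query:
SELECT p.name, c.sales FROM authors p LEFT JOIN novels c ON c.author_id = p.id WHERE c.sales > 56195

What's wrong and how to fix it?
Bug: Filtering c.sales in WHERE discards the NULL rows produced by LEFT JOIN, turning it into an inner join

Fix: Put 'c.sales > 56195' in the JOIN's ON clause instead of WHERE

Corrected query:
SELECT p.name, c.sales FROM authors p LEFT JOIN novels c ON c.author_id = p.id AND c.sales > 56195

Result:
name   | sales
-------+------
Orwell | 74474
Austen | 56516
Atwood | NULL 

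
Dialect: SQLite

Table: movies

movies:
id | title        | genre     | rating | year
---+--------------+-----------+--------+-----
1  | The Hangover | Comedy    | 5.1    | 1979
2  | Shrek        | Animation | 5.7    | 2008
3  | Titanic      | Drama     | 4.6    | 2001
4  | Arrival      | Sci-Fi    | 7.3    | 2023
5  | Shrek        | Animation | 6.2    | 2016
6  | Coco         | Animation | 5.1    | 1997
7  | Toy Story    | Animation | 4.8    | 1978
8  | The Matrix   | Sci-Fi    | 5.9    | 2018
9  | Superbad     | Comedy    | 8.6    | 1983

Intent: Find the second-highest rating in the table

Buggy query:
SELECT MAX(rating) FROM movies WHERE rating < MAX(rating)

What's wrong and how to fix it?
Bug: MAX(rating) on the right of the comparison is an aggregate-in-WHERE error

Fix: Compute the overall MAX in a subquery, then take MAX of rows below it

Corrected query:
SELECT MAX(rating) FROM movies WHERE rating < (SELECT MAX(rating) FROM movies)

Result:
MAX(rating)
-----------
7.3        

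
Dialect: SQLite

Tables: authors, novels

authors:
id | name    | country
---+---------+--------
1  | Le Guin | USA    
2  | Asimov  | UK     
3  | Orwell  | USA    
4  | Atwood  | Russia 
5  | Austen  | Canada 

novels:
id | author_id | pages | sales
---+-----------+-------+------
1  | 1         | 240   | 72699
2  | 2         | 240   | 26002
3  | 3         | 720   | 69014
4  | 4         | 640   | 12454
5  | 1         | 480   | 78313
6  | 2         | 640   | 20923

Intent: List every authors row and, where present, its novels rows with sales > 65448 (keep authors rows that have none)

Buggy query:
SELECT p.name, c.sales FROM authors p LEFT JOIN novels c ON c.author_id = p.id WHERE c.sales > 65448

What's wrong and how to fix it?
Bug: A WHERE condition on the right-hand table after LEFT JOIN drops unmatched parents

Fix: Move the right-table condition into the ON clause so unmatched parents are kept

Corrected query:
SELECT p.name, c.sales FROM authors p LEFT JOIN novels c ON c.author_id = p.id AND c.sales > 65448

Result:
name    | sales
--------+------
Le Guin | 72699
Le Guin | 78313
Asimov  | NULL 
Orwell  | 69014
Atwood  | NULL 
Austen  | NULL 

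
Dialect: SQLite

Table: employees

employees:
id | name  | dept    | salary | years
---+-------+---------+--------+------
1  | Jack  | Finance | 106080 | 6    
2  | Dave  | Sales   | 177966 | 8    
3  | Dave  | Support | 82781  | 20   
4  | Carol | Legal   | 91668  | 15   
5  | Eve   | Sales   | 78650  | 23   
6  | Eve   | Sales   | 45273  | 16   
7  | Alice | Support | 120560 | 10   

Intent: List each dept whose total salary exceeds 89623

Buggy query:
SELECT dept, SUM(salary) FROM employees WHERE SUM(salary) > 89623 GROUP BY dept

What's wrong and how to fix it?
Bug: WHERE runs before GROUP BY, so aggregates aren't available there

Fix: Use HAVING (which filters groups after aggregation) instead of WHERE

Corrected query:
SELECT dept, SUM(salary) FROM employees GROUP BY dept HAVING SUM(salary) > 89623

Result:
dept    | SUM(salary)
--------+------------
Finance | 106080     
Legal   | 91668      
Sales   | 301889     
Support | 203341     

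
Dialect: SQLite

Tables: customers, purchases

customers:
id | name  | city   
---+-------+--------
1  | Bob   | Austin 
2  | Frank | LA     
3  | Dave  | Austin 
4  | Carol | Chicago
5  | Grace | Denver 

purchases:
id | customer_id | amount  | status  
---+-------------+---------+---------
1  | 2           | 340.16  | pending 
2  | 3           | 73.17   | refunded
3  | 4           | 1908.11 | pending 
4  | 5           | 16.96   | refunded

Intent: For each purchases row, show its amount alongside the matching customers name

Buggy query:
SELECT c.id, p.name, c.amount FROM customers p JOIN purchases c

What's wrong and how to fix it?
Bug: Missing join condition: each purchases row is matched to all customers rows instead of just its own

Fix: Specify the join condition linking the foreign key to the parent id

Corrected query:
SELECT c.id, p.name, c.amount FROM customers p JOIN purchases c ON c.customer_id = p.id

Result:
id | name  | amount 
---+-------+--------
1  | Frank | 340.16 
2  | Dave  | 73.17  
3  | Carol | 1908.11
4  | Grace | 16.96  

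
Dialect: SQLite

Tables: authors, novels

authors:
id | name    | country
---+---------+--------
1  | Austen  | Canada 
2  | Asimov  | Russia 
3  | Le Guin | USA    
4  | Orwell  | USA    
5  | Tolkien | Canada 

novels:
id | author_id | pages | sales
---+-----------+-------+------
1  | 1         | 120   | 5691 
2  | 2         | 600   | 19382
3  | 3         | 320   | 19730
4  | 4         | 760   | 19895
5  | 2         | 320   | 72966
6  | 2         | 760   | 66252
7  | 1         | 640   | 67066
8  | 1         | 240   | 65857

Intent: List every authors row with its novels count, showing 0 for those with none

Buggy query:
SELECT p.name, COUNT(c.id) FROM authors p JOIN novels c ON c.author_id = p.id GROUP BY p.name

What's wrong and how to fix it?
Bug: INNER JOIN drops authors rows that have no matching novels rows

Fix: Use LEFT JOIN so parents without children still appear (COUNT(c.id) gives 0)

Corrected query:
SELECT p.name, COUNT(c.id) FROM authors p LEFT JOIN novels c ON c.author_id = p.id GROUP BY p.name

Result:
name    | COUNT(c.id)
--------+------------
Asimov  | 3          
Austen  | 3          
Le Guin | 1          
Orwell  | 1          
Tolkien | 0          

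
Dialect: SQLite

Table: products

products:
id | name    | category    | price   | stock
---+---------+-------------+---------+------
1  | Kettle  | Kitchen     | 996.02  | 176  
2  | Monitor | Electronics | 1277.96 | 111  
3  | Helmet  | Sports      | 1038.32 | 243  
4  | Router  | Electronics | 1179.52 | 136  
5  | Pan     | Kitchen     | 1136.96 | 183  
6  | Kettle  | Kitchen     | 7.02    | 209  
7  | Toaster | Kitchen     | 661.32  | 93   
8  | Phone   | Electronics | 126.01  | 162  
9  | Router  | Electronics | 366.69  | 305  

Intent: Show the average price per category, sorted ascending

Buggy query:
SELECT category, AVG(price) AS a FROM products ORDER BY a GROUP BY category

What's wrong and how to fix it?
Bug: GROUP BY must precede ORDER BY

Fix: Move ORDER BY to the end, after GROUP BY

Corrected query:
SELECT category, AVG(price) AS a FROM products GROUP BY category ORDER BY a

Result:
category    | a      
------------+--------
Kitchen     | 700.33 
Electronics | 737.545
Sports      | 1038.32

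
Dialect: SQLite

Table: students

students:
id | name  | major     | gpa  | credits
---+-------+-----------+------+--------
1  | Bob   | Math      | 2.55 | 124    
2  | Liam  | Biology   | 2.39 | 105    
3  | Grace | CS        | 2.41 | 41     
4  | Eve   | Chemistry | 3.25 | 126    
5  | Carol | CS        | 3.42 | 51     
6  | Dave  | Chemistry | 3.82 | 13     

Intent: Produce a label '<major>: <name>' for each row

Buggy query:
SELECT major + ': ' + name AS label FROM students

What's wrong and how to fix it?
Bug: SQLite uses || for string concatenation; + coerces text to numbers (yielding 0)

Fix: Use the || operator for string concatenation

Corrected query:
SELECT major || ': ' || name AS label FROM students

Result:
label          
---------------
Math: Bob      
Biology: Liam  
CS: Grace      
Chemistry: Eve 
CS: Carol      
Chemistry: Dave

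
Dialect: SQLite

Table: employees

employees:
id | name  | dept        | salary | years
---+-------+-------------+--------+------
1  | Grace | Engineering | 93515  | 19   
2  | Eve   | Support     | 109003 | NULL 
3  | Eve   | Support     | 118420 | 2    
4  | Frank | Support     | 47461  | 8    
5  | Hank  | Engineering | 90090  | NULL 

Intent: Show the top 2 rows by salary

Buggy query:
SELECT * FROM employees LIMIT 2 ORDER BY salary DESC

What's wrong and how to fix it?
Bug: LIMIT must come after ORDER BY

Fix: Swap the clauses: ORDER BY first, then LIMIT

Corrected query:
SELECT * FROM employees ORDER BY salary DESC LIMIT 2

Result:
id | name | dept    | salary | years
---+------+---------+--------+------
3  | Eve  | Support | 118420 | 2    
2  | Eve  | Support | 109003 | NULL 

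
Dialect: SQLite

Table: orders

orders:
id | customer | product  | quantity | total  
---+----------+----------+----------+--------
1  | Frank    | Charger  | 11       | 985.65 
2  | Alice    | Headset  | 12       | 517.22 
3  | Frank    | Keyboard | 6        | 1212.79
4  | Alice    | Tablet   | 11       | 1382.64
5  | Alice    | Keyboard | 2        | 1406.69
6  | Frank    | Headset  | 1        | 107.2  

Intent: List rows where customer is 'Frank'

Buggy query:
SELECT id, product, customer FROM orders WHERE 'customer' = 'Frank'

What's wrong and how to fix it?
Bug: 'customer' in single quotes is a string literal, not the column; the comparison is literal-vs-literal and never true

Fix: Remove the quotes around the column name (or use double quotes for an identifier)

Corrected query:
SELECT id, product, customer FROM orders WHERE customer = 'Frank'

Result:
id | product  | customer
---+----------+---------
1  | Charger  | Frank   
3  | Keyboard | Frank   
6  | Headset  | Frank   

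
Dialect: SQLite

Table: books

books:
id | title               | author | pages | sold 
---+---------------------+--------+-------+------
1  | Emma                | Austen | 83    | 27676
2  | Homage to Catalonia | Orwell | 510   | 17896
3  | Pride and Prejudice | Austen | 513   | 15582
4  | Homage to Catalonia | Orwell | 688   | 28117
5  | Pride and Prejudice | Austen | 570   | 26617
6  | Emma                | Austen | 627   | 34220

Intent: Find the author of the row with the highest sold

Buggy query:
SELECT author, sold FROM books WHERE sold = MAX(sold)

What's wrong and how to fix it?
Bug: WHERE is evaluated per row; an aggregate over the whole table isn't defined there

Fix: Wrap MAX in a scalar subquery so WHERE compares against a single value

Corrected query:
SELECT author, sold FROM books WHERE sold = (SELECT MAX(sold) FROM books)

Result:
author | sold 
-------+------
Austen | 34220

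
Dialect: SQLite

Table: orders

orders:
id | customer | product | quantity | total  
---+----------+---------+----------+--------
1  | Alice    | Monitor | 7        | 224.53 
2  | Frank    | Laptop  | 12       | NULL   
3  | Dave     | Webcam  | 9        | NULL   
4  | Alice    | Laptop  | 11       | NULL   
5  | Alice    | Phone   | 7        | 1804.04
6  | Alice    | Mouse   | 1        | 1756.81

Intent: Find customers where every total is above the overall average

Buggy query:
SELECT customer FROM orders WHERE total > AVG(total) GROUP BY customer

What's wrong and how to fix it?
Bug: WHERE evaluates per row before aggregation, so AVG() is unavailable

Fix: Use a subquery for AVG and a HAVING MIN(...) filter so the condition holds for every row in the group

Corrected query:
SELECT customer FROM orders GROUP BY customer HAVING MIN(total) > (SELECT AVG(total) FROM orders)

Result:
(no rows)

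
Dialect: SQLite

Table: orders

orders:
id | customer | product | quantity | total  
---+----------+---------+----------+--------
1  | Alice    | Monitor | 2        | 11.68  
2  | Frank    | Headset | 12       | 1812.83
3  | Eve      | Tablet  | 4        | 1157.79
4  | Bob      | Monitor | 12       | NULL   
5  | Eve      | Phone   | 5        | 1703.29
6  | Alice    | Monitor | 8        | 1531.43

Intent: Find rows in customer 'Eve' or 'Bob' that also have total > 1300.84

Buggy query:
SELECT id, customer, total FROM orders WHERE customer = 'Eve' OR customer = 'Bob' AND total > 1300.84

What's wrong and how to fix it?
Bug: AND binds tighter than OR, so this parses as customer = 'Eve' OR (customer = 'Bob' AND total > 1300.84)

Fix: Add parentheses around the OR so the AND applies to both alternatives

Corrected query:
SELECT id, customer, total FROM orders WHERE (customer = 'Eve' OR customer = 'Bob') AND total > 1300.84

Result:
id | customer | total  
---+----------+--------
5  | Eve      | 1703.29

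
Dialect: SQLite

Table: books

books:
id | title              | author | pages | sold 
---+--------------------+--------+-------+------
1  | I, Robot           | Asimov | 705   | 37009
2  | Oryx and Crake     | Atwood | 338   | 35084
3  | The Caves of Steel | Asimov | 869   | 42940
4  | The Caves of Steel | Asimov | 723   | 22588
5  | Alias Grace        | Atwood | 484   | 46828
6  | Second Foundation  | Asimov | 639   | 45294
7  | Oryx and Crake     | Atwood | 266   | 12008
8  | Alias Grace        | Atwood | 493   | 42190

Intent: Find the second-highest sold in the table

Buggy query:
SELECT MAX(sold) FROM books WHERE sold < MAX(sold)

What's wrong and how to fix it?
Bug: MAX(sold) on the right of the comparison is an aggregate-in-WHERE error

Fix: Put the inner MAX in a scalar subquery

Corrected query:
SELECT MAX(sold) FROM books WHERE sold < (SELECT MAX(sold) FROM books)

Result:
MAX(sold)
---------
45294    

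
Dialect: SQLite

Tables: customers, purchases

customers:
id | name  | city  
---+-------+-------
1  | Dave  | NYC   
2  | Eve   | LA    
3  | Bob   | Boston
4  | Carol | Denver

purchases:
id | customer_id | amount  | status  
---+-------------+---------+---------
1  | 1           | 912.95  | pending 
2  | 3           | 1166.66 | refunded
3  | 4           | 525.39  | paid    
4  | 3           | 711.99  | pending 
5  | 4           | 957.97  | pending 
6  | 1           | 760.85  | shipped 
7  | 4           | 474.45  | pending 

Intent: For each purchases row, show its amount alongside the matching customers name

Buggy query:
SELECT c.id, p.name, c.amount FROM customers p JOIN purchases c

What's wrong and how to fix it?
Bug: JOIN with no ON clause produces a cartesian product; every purchases row pairs with every customers row

Fix: Add ON c.customer_id = p.id to the JOIN

Corrected query:
SELECT c.id, p.name, c.amount FROM customers p JOIN purchases c ON c.customer_id = p.id

Result:
id | name  | amount 
---+-------+--------
1  | Dave  | 912.95 
2  | Bob   | 1166.66
3  | Carol | 525.39 
4  | Bob   | 711.99 
5  | Carol | 957.97 
6  | Dave  | 760.85 
7  | Carol | 474.45 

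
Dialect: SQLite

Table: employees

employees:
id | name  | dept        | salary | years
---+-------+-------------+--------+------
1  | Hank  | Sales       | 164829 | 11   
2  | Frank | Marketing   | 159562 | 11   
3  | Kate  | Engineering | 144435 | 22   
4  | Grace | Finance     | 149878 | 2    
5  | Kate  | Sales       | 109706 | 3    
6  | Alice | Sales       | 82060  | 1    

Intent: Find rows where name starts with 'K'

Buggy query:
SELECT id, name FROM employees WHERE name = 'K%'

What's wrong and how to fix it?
Bug: Wildcards only work with LIKE; '=' treats '%' as a literal character

Fix: Use LIKE for wildcard pattern matching

Corrected query:
SELECT id, name FROM employees WHERE name LIKE 'K%'

Result:
id | name
---+-----
3  | Kate
5  | Kate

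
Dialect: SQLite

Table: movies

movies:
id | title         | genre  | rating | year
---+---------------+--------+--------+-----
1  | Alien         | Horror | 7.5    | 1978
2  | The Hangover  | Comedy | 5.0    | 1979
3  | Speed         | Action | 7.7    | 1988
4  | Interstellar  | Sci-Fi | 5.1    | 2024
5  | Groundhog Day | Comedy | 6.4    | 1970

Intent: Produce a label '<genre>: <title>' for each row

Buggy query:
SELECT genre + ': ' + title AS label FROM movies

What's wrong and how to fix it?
Bug: '+' is numeric addition; on text columns SQLite converts them to 0 instead of concatenating

Fix: Use the || operator for string concatenation

Corrected query:
SELECT genre || ': ' || title AS label FROM movies

Result:
label                
---------------------
Horror: Alien        
Comedy: The Hangover 
Action: Speed        
Sci-Fi: Interstellar 
Comedy: Groundhog Day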